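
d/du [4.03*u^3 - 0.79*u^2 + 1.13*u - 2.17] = 12.09*u^2 - 1.58*u + 1.13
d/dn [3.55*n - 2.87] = 3.55000000000000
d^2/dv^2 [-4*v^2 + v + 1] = -8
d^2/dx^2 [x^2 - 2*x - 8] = 2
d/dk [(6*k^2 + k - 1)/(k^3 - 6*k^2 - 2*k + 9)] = (-6*k^4 - 2*k^3 - 3*k^2 + 96*k + 7)/(k^6 - 12*k^5 + 32*k^4 + 42*k^3 - 104*k^2 - 36*k + 81)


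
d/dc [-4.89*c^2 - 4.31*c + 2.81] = -9.78*c - 4.31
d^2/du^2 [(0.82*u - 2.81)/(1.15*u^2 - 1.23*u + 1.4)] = ((8.4802 - 5.658*u)*(1.15*u^2 - 1.23*u + 1.4) + (0.82*u - 2.81)*(2.3*u - 1.23)*(4.6*u - 2.46))/(1.15*u^2 - 1.23*u + 1.4)^3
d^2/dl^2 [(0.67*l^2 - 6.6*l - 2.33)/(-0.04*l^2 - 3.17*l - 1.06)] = (0.191032*l^3 + 0.192816000000001*l^2 + 0.0936240000000055*l + 0.770026000000009)/(6.4e-5*l^6 + 0.015216*l^5 + 1.210956*l^4 + 32.661461*l^3 + 32.090334*l^2 + 10.685436*l + 1.191016)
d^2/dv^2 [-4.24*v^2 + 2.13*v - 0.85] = -8.48000000000000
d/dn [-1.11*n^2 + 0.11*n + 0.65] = 0.11 - 2.22*n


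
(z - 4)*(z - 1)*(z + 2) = z^3 - 3*z^2 - 6*z + 8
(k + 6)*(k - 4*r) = k^2 - 4*k*r + 6*k - 24*r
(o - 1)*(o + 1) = o^2 - 1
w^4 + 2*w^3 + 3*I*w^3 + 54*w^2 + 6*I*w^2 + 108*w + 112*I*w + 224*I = (w + 2)*(w - 7*I)*(w + 2*I)*(w + 8*I)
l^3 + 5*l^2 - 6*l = l*(l - 1)*(l + 6)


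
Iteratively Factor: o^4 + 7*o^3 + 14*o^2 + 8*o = (o + 4)*(o^3 + 3*o^2 + 2*o) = o*(o + 4)*(o^2 + 3*o + 2) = o*(o + 2)*(o + 4)*(o + 1)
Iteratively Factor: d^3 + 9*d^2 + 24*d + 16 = (d + 4)*(d^2 + 5*d + 4) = (d + 1)*(d + 4)*(d + 4)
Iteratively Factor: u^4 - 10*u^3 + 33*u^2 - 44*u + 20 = (u - 5)*(u^3 - 5*u^2 + 8*u - 4) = (u - 5)*(u - 2)*(u^2 - 3*u + 2) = (u - 5)*(u - 2)*(u - 1)*(u - 2)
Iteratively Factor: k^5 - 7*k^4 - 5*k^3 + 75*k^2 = (k + 3)*(k^4 - 10*k^3 + 25*k^2) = (k - 5)*(k + 3)*(k^3 - 5*k^2) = (k - 5)^2*(k + 3)*(k^2) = k*(k - 5)^2*(k + 3)*(k)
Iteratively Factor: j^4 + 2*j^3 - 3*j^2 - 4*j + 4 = (j - 1)*(j^3 + 3*j^2 - 4) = (j - 1)*(j + 2)*(j^2 + j - 2) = (j - 1)^2*(j + 2)*(j + 2)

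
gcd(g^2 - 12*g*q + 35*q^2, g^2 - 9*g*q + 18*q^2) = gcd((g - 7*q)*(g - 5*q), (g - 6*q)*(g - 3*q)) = 1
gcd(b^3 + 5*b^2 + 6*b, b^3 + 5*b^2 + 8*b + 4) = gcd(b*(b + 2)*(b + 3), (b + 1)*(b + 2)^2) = b + 2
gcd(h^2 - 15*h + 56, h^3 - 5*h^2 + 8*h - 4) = 1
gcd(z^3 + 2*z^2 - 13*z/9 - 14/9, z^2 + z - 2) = z - 1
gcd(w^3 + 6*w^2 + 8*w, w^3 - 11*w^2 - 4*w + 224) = w + 4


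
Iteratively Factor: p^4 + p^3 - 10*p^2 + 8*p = (p - 1)*(p^3 + 2*p^2 - 8*p) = (p - 2)*(p - 1)*(p^2 + 4*p) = p*(p - 2)*(p - 1)*(p + 4)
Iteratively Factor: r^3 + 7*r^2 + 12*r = (r + 4)*(r^2 + 3*r) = (r + 3)*(r + 4)*(r)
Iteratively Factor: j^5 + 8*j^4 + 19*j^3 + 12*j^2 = (j + 3)*(j^4 + 5*j^3 + 4*j^2) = (j + 3)*(j + 4)*(j^3 + j^2) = j*(j + 3)*(j + 4)*(j^2 + j) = j*(j + 1)*(j + 3)*(j + 4)*(j)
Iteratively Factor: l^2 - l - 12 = (l - 4)*(l + 3)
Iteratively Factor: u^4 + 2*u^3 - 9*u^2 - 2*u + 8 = (u - 1)*(u^3 + 3*u^2 - 6*u - 8) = (u - 2)*(u - 1)*(u^2 + 5*u + 4) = (u - 2)*(u - 1)*(u + 4)*(u + 1)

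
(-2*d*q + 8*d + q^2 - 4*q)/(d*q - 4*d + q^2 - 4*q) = (-2*d + q)/(d + q)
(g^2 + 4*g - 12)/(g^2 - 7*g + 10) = (g + 6)/(g - 5)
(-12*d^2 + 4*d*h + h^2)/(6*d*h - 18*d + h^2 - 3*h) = (-2*d + h)/(h - 3)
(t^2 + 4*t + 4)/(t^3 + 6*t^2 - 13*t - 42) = (t + 2)/(t^2 + 4*t - 21)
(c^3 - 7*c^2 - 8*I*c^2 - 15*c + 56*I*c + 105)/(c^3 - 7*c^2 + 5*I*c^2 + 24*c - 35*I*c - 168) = (c - 5*I)/(c + 8*I)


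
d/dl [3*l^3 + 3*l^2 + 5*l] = 9*l^2 + 6*l + 5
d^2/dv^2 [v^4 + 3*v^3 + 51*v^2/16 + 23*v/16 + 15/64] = 12*v^2 + 18*v + 51/8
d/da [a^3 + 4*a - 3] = 3*a^2 + 4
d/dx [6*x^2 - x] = 12*x - 1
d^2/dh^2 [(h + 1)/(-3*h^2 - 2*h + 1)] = -18/(27*h^3 - 27*h^2 + 9*h - 1)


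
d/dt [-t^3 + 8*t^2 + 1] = t*(16 - 3*t)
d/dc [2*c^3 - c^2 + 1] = 2*c*(3*c - 1)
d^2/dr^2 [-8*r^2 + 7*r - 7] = -16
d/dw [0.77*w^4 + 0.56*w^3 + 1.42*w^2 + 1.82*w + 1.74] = 3.08*w^3 + 1.68*w^2 + 2.84*w + 1.82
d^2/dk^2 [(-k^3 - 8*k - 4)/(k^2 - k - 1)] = 10*k*(-2*k^2 - 3*k - 3)/(k^6 - 3*k^5 + 5*k^3 - 3*k - 1)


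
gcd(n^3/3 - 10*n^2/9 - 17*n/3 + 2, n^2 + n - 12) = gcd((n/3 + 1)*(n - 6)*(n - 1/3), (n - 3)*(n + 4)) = 1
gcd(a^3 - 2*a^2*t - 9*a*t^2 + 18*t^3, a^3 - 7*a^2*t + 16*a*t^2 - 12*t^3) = a^2 - 5*a*t + 6*t^2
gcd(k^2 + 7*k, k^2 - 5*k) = k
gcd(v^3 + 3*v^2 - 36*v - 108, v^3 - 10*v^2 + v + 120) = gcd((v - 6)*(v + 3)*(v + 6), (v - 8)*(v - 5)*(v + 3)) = v + 3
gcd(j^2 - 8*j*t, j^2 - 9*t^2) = 1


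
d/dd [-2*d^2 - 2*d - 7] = -4*d - 2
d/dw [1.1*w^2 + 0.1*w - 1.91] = 2.2*w + 0.1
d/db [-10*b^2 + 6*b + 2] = 6 - 20*b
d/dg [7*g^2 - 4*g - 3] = 14*g - 4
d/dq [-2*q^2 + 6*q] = 6 - 4*q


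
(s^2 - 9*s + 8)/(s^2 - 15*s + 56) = (s - 1)/(s - 7)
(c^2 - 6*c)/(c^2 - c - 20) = c*(6 - c)/(-c^2 + c + 20)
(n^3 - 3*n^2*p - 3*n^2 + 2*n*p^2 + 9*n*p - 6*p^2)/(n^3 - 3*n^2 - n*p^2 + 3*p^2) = (n - 2*p)/(n + p)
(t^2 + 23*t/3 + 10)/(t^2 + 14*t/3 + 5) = (t + 6)/(t + 3)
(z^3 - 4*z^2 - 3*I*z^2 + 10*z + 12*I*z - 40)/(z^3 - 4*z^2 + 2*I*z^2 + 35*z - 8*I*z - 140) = (z + 2*I)/(z + 7*I)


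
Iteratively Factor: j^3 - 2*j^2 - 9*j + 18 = (j + 3)*(j^2 - 5*j + 6) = (j - 2)*(j + 3)*(j - 3)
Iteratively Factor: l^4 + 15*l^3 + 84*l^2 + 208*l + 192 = (l + 3)*(l^3 + 12*l^2 + 48*l + 64) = (l + 3)*(l + 4)*(l^2 + 8*l + 16) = (l + 3)*(l + 4)^2*(l + 4)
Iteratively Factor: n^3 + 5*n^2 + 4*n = (n + 1)*(n^2 + 4*n) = (n + 1)*(n + 4)*(n)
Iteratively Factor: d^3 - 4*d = (d - 2)*(d^2 + 2*d) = d*(d - 2)*(d + 2)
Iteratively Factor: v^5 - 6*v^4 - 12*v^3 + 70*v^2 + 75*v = (v + 1)*(v^4 - 7*v^3 - 5*v^2 + 75*v) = (v - 5)*(v + 1)*(v^3 - 2*v^2 - 15*v) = (v - 5)*(v + 1)*(v + 3)*(v^2 - 5*v) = (v - 5)^2*(v + 1)*(v + 3)*(v)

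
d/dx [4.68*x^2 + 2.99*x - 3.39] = 9.36*x + 2.99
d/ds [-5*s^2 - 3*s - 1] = -10*s - 3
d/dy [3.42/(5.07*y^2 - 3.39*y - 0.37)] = (11.5938 - 34.6788*y)/(-5.07*y^2 + 3.39*y + 0.37)^2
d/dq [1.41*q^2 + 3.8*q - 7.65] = 2.82*q + 3.8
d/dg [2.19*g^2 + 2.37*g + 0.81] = 4.38*g + 2.37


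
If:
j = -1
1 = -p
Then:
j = -1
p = -1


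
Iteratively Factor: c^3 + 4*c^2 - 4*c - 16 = (c - 2)*(c^2 + 6*c + 8) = (c - 2)*(c + 4)*(c + 2)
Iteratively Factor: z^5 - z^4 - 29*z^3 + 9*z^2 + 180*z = (z)*(z^4 - z^3 - 29*z^2 + 9*z + 180) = z*(z + 3)*(z^3 - 4*z^2 - 17*z + 60) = z*(z + 3)*(z + 4)*(z^2 - 8*z + 15) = z*(z - 5)*(z + 3)*(z + 4)*(z - 3)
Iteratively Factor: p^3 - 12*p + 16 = (p - 2)*(p^2 + 2*p - 8) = (p - 2)*(p + 4)*(p - 2)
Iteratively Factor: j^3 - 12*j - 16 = (j + 2)*(j^2 - 2*j - 8) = (j - 4)*(j + 2)*(j + 2)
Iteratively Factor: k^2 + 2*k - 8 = (k - 2)*(k + 4)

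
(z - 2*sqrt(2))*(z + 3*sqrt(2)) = z^2 + sqrt(2)*z - 12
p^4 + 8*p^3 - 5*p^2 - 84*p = p*(p - 3)*(p + 4)*(p + 7)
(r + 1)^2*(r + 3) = r^3 + 5*r^2 + 7*r + 3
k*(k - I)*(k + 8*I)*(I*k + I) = I*k^4 - 7*k^3 + I*k^3 - 7*k^2 + 8*I*k^2 + 8*I*k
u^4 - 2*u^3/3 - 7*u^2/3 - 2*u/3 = u*(u - 2)*(u + 1/3)*(u + 1)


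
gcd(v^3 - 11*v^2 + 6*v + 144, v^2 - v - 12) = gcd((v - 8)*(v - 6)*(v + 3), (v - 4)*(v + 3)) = v + 3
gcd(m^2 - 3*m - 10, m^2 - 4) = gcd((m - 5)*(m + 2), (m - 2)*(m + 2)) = m + 2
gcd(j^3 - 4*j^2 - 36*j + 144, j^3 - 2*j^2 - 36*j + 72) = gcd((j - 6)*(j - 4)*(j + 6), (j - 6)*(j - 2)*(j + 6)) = j^2 - 36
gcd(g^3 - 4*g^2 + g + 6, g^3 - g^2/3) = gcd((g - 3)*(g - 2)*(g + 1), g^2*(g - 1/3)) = 1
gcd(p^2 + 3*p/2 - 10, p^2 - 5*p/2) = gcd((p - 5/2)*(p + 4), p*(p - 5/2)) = p - 5/2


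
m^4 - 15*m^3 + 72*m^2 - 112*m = m*(m - 7)*(m - 4)^2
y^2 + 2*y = y*(y + 2)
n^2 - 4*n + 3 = (n - 3)*(n - 1)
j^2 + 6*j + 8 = (j + 2)*(j + 4)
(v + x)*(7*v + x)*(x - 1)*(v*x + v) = 7*v^3*x^2 - 7*v^3 + 8*v^2*x^3 - 8*v^2*x + v*x^4 - v*x^2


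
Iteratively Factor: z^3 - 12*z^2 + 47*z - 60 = (z - 3)*(z^2 - 9*z + 20) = (z - 5)*(z - 3)*(z - 4)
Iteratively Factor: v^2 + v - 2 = (v + 2)*(v - 1)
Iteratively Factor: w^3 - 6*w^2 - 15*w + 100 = (w - 5)*(w^2 - w - 20) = (w - 5)*(w + 4)*(w - 5)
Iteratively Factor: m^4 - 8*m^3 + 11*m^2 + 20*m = (m)*(m^3 - 8*m^2 + 11*m + 20) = m*(m + 1)*(m^2 - 9*m + 20) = m*(m - 5)*(m + 1)*(m - 4)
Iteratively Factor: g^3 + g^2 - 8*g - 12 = (g - 3)*(g^2 + 4*g + 4) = (g - 3)*(g + 2)*(g + 2)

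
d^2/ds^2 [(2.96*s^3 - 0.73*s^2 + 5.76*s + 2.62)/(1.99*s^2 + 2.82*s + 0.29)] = (2.8421709430404e-14*s^4 + 97.475356*s^3 + 79.3045979999999*s^2 + 69.766536*s + 29.10273)/(7.880599*s^6 + 33.502446*s^5 + 50.921115*s^4 + 32.1903*s^3 + 7.420665*s^2 + 0.711486*s + 0.024389)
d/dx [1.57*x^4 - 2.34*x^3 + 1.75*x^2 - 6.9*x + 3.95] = 6.28*x^3 - 7.02*x^2 + 3.5*x - 6.9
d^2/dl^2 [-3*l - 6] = 0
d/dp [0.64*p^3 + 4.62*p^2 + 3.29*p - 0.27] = 1.92*p^2 + 9.24*p + 3.29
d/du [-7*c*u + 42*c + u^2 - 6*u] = -7*c + 2*u - 6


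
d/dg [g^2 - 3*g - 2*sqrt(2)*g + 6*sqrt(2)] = 2*g - 3 - 2*sqrt(2)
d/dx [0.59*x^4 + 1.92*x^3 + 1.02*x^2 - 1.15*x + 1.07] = 2.36*x^3 + 5.76*x^2 + 2.04*x - 1.15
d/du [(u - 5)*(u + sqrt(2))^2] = (u + sqrt(2))*(3*u - 10 + sqrt(2))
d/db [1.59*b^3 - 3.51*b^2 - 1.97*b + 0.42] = 4.77*b^2 - 7.02*b - 1.97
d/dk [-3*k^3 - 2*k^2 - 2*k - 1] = -9*k^2 - 4*k - 2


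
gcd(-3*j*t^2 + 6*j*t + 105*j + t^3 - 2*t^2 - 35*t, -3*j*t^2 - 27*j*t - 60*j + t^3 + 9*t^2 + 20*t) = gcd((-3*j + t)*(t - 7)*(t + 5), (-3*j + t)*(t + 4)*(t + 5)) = -3*j*t - 15*j + t^2 + 5*t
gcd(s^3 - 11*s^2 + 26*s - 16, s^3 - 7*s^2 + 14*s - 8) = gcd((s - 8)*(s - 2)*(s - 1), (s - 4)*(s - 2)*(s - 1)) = s^2 - 3*s + 2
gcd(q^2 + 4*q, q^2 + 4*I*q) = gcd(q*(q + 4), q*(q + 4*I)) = q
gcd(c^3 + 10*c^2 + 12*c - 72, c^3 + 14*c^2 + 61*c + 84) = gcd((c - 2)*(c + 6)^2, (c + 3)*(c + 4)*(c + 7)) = 1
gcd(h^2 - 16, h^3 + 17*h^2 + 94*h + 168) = h + 4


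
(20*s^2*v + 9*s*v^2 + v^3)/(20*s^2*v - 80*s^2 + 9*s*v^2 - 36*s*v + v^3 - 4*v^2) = v/(v - 4)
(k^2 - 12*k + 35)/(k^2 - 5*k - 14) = (k - 5)/(k + 2)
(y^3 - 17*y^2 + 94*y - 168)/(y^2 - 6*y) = y - 11 + 28/y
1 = 1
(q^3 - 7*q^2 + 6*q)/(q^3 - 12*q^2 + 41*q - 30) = q/(q - 5)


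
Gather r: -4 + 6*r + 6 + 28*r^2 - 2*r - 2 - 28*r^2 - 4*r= 0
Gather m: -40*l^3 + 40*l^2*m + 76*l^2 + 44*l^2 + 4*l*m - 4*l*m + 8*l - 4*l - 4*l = -40*l^3 + 40*l^2*m + 120*l^2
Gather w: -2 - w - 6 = -w - 8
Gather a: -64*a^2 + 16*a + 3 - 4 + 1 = -64*a^2 + 16*a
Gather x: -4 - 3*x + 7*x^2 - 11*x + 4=7*x^2 - 14*x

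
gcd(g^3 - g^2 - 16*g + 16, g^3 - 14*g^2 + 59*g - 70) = 1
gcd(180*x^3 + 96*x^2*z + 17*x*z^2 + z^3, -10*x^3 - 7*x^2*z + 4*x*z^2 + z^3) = 5*x + z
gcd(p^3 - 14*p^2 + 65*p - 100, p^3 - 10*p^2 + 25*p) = p^2 - 10*p + 25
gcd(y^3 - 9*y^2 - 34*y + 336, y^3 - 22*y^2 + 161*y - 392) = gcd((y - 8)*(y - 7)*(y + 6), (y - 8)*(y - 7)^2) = y^2 - 15*y + 56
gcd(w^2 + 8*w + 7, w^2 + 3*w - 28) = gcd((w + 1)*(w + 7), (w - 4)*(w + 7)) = w + 7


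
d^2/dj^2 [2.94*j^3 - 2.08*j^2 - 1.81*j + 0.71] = 17.64*j - 4.16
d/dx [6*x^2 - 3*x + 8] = 12*x - 3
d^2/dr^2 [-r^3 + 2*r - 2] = -6*r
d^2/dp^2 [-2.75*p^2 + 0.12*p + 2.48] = -5.50000000000000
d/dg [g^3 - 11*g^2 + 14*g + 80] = 3*g^2 - 22*g + 14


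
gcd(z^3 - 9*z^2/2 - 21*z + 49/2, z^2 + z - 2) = z - 1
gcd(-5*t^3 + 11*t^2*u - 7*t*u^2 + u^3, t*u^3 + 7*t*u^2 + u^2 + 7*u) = 1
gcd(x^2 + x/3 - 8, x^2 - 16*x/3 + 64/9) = x - 8/3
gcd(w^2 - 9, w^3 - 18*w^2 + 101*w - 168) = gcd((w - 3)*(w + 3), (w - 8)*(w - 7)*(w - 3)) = w - 3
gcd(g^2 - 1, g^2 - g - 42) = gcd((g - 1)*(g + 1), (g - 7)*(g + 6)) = 1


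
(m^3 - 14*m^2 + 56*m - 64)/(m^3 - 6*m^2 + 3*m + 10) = (m^2 - 12*m + 32)/(m^2 - 4*m - 5)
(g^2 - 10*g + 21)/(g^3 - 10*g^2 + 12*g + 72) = (g^2 - 10*g + 21)/(g^3 - 10*g^2 + 12*g + 72)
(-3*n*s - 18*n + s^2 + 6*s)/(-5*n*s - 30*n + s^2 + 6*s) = (-3*n + s)/(-5*n + s)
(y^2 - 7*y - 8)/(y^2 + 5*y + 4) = (y - 8)/(y + 4)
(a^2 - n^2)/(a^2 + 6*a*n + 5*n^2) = (a - n)/(a + 5*n)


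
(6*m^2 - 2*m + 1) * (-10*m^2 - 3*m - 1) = -60*m^4 + 2*m^3 - 10*m^2 - m - 1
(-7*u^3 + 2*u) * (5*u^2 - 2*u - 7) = -35*u^5 + 14*u^4 + 59*u^3 - 4*u^2 - 14*u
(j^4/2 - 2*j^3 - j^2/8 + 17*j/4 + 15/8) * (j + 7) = j^5/2 + 3*j^4/2 - 113*j^3/8 + 27*j^2/8 + 253*j/8 + 105/8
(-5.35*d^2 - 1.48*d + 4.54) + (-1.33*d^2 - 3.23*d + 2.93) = -6.68*d^2 - 4.71*d + 7.47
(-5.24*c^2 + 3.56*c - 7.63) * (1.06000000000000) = -5.5544*c^2 + 3.7736*c - 8.0878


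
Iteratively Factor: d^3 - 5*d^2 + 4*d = (d - 4)*(d^2 - d) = (d - 4)*(d - 1)*(d)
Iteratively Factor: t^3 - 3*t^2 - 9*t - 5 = (t - 5)*(t^2 + 2*t + 1) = (t - 5)*(t + 1)*(t + 1)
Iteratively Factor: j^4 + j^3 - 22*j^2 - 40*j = (j + 4)*(j^3 - 3*j^2 - 10*j) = j*(j + 4)*(j^2 - 3*j - 10) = j*(j + 2)*(j + 4)*(j - 5)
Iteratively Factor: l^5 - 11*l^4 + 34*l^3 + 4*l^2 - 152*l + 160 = (l + 2)*(l^4 - 13*l^3 + 60*l^2 - 116*l + 80) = (l - 4)*(l + 2)*(l^3 - 9*l^2 + 24*l - 20) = (l - 4)*(l - 2)*(l + 2)*(l^2 - 7*l + 10) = (l - 5)*(l - 4)*(l - 2)*(l + 2)*(l - 2)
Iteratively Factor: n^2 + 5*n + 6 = (n + 3)*(n + 2)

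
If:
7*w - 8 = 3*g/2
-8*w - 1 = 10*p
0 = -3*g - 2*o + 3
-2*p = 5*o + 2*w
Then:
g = 181/173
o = -12/173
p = -413/346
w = 473/346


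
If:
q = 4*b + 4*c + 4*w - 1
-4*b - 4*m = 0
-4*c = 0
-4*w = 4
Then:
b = q/4 + 5/4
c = 0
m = -q/4 - 5/4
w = -1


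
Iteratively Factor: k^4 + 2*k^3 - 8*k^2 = (k)*(k^3 + 2*k^2 - 8*k) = k^2*(k^2 + 2*k - 8) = k^2*(k - 2)*(k + 4)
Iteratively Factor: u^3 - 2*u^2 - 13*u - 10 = (u - 5)*(u^2 + 3*u + 2) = (u - 5)*(u + 2)*(u + 1)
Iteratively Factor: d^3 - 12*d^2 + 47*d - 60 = (d - 3)*(d^2 - 9*d + 20) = (d - 4)*(d - 3)*(d - 5)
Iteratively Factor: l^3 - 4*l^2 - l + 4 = (l - 4)*(l^2 - 1) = (l - 4)*(l + 1)*(l - 1)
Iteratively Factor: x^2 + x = (x + 1)*(x)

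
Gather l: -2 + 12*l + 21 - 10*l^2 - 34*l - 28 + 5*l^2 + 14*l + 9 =-5*l^2 - 8*l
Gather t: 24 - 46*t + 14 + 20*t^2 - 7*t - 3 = 20*t^2 - 53*t + 35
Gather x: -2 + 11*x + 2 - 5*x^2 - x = -5*x^2 + 10*x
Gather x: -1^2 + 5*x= 5*x - 1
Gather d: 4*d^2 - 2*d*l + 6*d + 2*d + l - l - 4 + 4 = 4*d^2 + d*(8 - 2*l)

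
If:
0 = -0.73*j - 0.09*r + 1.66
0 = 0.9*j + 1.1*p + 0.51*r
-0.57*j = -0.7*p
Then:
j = 4.02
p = 3.27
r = -14.15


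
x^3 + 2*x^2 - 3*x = x*(x - 1)*(x + 3)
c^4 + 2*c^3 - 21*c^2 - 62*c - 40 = (c - 5)*(c + 1)*(c + 2)*(c + 4)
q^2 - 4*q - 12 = (q - 6)*(q + 2)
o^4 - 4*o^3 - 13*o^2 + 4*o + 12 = (o - 6)*(o - 1)*(o + 1)*(o + 2)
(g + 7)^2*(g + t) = g^3 + g^2*t + 14*g^2 + 14*g*t + 49*g + 49*t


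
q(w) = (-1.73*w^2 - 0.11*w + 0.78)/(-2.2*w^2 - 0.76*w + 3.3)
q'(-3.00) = 0.17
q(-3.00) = 1.02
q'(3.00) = -0.04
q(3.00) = 0.81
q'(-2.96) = 0.18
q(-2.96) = 1.02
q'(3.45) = -0.02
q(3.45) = 0.79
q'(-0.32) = 0.26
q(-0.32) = 0.19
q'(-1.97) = 1.44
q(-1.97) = 1.53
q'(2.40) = -0.10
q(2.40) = 0.84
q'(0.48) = -0.57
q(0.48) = 0.14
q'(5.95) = -0.00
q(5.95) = 0.77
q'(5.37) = -0.00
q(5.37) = 0.77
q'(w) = (-3.46*w - 0.11)/(-2.2*w^2 - 0.76*w + 3.3) + (4.4*w + 0.76)*(-1.73*w^2 - 0.11*w + 0.78)/(-2.2*w^2 - 0.76*w + 3.3)^2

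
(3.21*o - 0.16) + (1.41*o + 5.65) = 4.62*o + 5.49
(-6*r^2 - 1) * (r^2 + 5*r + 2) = -6*r^4 - 30*r^3 - 13*r^2 - 5*r - 2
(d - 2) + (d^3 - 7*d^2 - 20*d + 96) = d^3 - 7*d^2 - 19*d + 94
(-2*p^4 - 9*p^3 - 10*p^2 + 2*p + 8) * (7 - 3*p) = 6*p^5 + 13*p^4 - 33*p^3 - 76*p^2 - 10*p + 56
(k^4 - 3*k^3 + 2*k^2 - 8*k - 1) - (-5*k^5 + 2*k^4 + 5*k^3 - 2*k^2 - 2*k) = 5*k^5 - k^4 - 8*k^3 + 4*k^2 - 6*k - 1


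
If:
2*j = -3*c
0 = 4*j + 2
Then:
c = 1/3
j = -1/2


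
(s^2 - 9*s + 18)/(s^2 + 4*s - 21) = (s - 6)/(s + 7)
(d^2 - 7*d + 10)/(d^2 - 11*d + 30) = (d - 2)/(d - 6)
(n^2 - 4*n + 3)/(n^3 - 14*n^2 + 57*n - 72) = (n - 1)/(n^2 - 11*n + 24)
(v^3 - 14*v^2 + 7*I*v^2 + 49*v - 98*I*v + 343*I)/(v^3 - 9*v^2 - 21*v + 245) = (v + 7*I)/(v + 5)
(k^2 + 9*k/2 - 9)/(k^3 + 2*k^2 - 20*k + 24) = (k - 3/2)/(k^2 - 4*k + 4)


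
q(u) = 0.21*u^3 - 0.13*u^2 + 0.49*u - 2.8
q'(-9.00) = 53.86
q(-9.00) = -170.83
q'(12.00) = 88.09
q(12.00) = 347.24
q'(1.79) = 2.04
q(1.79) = -1.14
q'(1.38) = 1.33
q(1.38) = -1.82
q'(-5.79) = 23.12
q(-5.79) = -50.76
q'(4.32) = 11.12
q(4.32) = 13.82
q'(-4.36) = 13.60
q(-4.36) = -24.81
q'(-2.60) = 5.42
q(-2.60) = -8.64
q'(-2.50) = 5.08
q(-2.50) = -8.12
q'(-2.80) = 6.16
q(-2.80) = -9.80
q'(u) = 0.63*u^2 - 0.26*u + 0.49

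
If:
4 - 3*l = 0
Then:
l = 4/3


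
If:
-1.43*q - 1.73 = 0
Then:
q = -1.21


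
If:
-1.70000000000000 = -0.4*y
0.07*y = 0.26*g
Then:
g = 1.14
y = 4.25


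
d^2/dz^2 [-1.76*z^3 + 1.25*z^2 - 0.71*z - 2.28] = 2.5 - 10.56*z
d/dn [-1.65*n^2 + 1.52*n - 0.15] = 1.52 - 3.3*n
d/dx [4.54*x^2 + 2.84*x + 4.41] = 9.08*x + 2.84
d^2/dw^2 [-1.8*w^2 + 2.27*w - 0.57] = -3.60000000000000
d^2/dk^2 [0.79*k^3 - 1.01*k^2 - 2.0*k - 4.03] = 4.74*k - 2.02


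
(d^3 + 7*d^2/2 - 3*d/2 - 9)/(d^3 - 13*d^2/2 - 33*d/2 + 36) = (d + 2)/(d - 8)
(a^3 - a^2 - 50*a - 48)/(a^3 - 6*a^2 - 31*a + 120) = (a^2 + 7*a + 6)/(a^2 + 2*a - 15)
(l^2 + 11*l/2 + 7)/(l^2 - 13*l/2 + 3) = (2*l^2 + 11*l + 14)/(2*l^2 - 13*l + 6)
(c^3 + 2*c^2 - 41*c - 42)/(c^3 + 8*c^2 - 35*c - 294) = (c + 1)/(c + 7)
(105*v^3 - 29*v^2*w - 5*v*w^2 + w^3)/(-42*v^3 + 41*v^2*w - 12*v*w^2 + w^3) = (-5*v - w)/(2*v - w)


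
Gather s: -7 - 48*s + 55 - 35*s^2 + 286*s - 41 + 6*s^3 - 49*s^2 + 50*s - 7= 6*s^3 - 84*s^2 + 288*s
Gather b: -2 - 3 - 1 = -6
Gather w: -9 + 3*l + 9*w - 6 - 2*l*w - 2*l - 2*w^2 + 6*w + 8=l - 2*w^2 + w*(15 - 2*l) - 7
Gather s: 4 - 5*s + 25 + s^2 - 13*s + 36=s^2 - 18*s + 65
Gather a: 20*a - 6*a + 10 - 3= 14*a + 7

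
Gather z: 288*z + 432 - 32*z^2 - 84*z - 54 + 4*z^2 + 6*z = -28*z^2 + 210*z + 378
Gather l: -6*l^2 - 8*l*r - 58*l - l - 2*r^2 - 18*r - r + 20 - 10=-6*l^2 + l*(-8*r - 59) - 2*r^2 - 19*r + 10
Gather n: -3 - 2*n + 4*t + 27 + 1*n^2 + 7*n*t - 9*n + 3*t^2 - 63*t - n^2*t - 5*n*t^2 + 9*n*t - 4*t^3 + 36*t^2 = n^2*(1 - t) + n*(-5*t^2 + 16*t - 11) - 4*t^3 + 39*t^2 - 59*t + 24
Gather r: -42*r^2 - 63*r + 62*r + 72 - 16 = -42*r^2 - r + 56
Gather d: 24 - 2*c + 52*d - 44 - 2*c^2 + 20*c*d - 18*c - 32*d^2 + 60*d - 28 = -2*c^2 - 20*c - 32*d^2 + d*(20*c + 112) - 48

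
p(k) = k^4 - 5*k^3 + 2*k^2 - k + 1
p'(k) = 4*k^3 - 15*k^2 + 4*k - 1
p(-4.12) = 676.87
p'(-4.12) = -551.83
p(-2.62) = 154.39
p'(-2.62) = -186.38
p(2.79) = -34.22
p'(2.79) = -19.73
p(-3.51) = 397.15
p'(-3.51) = -372.82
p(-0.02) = 1.02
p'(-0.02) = -1.09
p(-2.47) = 128.24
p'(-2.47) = -162.67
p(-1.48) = 27.87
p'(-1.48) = -52.74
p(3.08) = -39.21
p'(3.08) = -14.10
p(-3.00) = 238.00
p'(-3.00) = -256.00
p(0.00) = 1.00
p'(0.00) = -1.00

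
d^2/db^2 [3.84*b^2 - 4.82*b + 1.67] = 7.68000000000000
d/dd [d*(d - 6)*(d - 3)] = 3*d^2 - 18*d + 18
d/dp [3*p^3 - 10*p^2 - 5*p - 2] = 9*p^2 - 20*p - 5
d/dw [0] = 0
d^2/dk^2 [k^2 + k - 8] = 2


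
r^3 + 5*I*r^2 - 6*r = r*(r + 2*I)*(r + 3*I)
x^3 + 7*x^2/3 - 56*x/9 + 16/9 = (x - 4/3)*(x - 1/3)*(x + 4)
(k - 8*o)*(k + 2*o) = k^2 - 6*k*o - 16*o^2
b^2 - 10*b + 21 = (b - 7)*(b - 3)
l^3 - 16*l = l*(l - 4)*(l + 4)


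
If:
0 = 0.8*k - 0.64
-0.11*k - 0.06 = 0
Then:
No Solution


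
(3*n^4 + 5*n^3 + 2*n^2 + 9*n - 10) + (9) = 3*n^4 + 5*n^3 + 2*n^2 + 9*n - 1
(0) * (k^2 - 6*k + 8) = 0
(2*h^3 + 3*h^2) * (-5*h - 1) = -10*h^4 - 17*h^3 - 3*h^2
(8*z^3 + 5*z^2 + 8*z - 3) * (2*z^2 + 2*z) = 16*z^5 + 26*z^4 + 26*z^3 + 10*z^2 - 6*z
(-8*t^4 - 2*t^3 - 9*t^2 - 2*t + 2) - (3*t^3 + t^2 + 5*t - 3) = -8*t^4 - 5*t^3 - 10*t^2 - 7*t + 5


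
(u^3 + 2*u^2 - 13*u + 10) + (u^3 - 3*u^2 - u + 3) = 2*u^3 - u^2 - 14*u + 13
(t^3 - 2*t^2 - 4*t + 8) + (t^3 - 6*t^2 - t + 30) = 2*t^3 - 8*t^2 - 5*t + 38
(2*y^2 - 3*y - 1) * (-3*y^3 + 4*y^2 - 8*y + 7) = -6*y^5 + 17*y^4 - 25*y^3 + 34*y^2 - 13*y - 7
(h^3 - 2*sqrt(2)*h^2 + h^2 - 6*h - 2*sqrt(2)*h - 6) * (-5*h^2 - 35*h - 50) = -5*h^5 - 40*h^4 + 10*sqrt(2)*h^4 - 55*h^3 + 80*sqrt(2)*h^3 + 190*h^2 + 170*sqrt(2)*h^2 + 100*sqrt(2)*h + 510*h + 300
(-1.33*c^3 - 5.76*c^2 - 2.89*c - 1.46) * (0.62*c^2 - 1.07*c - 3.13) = -0.8246*c^5 - 2.1481*c^4 + 8.5343*c^3 + 20.2159*c^2 + 10.6079*c + 4.5698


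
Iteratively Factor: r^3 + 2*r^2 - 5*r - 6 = (r + 1)*(r^2 + r - 6) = (r - 2)*(r + 1)*(r + 3)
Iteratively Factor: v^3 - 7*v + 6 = (v - 1)*(v^2 + v - 6) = (v - 1)*(v + 3)*(v - 2)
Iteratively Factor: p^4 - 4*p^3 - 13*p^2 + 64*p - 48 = (p - 1)*(p^3 - 3*p^2 - 16*p + 48) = (p - 3)*(p - 1)*(p^2 - 16) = (p - 3)*(p - 1)*(p + 4)*(p - 4)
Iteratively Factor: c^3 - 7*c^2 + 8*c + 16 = (c - 4)*(c^2 - 3*c - 4) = (c - 4)^2*(c + 1)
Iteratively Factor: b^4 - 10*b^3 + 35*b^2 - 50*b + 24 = (b - 4)*(b^3 - 6*b^2 + 11*b - 6) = (b - 4)*(b - 1)*(b^2 - 5*b + 6) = (b - 4)*(b - 2)*(b - 1)*(b - 3)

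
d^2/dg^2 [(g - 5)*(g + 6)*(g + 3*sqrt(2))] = 6*g + 2 + 6*sqrt(2)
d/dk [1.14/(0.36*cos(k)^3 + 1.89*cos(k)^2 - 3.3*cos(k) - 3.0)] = (1.2312*cos(k)^2 + 4.3092*cos(k) - 3.762)*sin(k)/(0.36*cos(k)^3 + 1.89*cos(k)^2 - 3.3*cos(k) - 3.0)^2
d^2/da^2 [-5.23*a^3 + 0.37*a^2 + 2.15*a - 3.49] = 0.74 - 31.38*a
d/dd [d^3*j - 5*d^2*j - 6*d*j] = j*(3*d^2 - 10*d - 6)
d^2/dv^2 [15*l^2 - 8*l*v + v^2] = 2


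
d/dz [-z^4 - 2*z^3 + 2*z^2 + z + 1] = -4*z^3 - 6*z^2 + 4*z + 1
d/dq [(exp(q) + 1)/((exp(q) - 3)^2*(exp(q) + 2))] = (-2*exp(2*q) - 5*exp(q) - 7)*exp(q)/(exp(5*q) - 5*exp(4*q) - 5*exp(3*q) + 45*exp(2*q) - 108)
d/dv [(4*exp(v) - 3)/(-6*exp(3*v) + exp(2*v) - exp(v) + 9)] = ((4*exp(v) - 3)*(18*exp(2*v) - 2*exp(v) + 1) - 24*exp(3*v) + 4*exp(2*v) - 4*exp(v) + 36)*exp(v)/(6*exp(3*v) - exp(2*v) + exp(v) - 9)^2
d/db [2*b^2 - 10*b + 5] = 4*b - 10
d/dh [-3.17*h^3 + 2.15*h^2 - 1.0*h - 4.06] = -9.51*h^2 + 4.3*h - 1.0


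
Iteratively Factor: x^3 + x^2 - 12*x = (x - 3)*(x^2 + 4*x) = x*(x - 3)*(x + 4)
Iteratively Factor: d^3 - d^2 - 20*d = (d)*(d^2 - d - 20) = d*(d - 5)*(d + 4)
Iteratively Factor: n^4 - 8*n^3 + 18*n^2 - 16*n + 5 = (n - 1)*(n^3 - 7*n^2 + 11*n - 5) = (n - 1)^2*(n^2 - 6*n + 5) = (n - 5)*(n - 1)^2*(n - 1)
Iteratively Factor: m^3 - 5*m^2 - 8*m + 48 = (m - 4)*(m^2 - m - 12) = (m - 4)*(m + 3)*(m - 4)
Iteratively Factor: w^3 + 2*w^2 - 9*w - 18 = (w + 2)*(w^2 - 9) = (w - 3)*(w + 2)*(w + 3)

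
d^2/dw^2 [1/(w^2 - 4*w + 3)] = 2*(-w^2 + 4*w + 4*(w - 2)^2 - 3)/(w^2 - 4*w + 3)^3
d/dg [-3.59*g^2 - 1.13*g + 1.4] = -7.18*g - 1.13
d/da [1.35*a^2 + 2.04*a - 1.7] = 2.7*a + 2.04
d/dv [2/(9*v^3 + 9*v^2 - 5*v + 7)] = 2*(-27*v^2 - 18*v + 5)/(9*v^3 + 9*v^2 - 5*v + 7)^2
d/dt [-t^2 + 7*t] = 7 - 2*t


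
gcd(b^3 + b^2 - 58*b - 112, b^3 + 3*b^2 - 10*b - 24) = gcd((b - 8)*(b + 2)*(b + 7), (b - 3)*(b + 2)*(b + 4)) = b + 2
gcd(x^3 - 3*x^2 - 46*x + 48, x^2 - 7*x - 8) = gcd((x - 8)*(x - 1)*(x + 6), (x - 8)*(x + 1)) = x - 8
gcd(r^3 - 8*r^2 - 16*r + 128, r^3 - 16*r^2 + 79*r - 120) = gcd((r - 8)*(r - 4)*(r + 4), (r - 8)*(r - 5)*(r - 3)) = r - 8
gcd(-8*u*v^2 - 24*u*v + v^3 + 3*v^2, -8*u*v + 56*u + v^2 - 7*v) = 8*u - v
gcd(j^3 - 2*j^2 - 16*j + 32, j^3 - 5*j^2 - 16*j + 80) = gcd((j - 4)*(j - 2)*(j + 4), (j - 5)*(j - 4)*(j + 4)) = j^2 - 16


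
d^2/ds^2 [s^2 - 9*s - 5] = 2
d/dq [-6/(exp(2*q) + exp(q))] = 6*(2*exp(q) + 1)*exp(-q)/(exp(q) + 1)^2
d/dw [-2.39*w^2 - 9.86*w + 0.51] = -4.78*w - 9.86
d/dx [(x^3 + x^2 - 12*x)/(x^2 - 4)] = (x^4 - 8*x + 48)/(x^4 - 8*x^2 + 16)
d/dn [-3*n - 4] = -3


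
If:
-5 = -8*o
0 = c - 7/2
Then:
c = 7/2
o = 5/8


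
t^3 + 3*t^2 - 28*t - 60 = (t - 5)*(t + 2)*(t + 6)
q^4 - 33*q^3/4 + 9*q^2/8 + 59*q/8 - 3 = (q - 8)*(q - 3/4)*(q - 1/2)*(q + 1)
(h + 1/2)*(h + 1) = h^2 + 3*h/2 + 1/2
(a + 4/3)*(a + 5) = a^2 + 19*a/3 + 20/3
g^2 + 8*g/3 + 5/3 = (g + 1)*(g + 5/3)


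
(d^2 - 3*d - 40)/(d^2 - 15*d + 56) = (d + 5)/(d - 7)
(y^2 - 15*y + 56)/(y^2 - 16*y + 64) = (y - 7)/(y - 8)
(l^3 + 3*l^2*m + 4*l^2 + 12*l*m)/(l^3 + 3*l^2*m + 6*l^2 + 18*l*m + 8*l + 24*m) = l/(l + 2)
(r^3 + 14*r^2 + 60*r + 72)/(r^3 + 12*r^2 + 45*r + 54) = (r^2 + 8*r + 12)/(r^2 + 6*r + 9)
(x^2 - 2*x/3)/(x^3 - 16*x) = (x - 2/3)/(x^2 - 16)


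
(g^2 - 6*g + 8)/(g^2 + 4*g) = (g^2 - 6*g + 8)/(g*(g + 4))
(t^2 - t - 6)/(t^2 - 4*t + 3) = (t + 2)/(t - 1)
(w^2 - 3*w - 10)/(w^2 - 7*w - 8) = (-w^2 + 3*w + 10)/(-w^2 + 7*w + 8)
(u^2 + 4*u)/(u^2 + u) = (u + 4)/(u + 1)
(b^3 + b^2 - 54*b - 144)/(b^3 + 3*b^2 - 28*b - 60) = (b^2 - 5*b - 24)/(b^2 - 3*b - 10)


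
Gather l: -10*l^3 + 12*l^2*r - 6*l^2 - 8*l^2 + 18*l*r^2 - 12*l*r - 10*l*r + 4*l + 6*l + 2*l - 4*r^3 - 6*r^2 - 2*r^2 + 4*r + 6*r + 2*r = -10*l^3 + l^2*(12*r - 14) + l*(18*r^2 - 22*r + 12) - 4*r^3 - 8*r^2 + 12*r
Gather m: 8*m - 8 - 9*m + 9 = 1 - m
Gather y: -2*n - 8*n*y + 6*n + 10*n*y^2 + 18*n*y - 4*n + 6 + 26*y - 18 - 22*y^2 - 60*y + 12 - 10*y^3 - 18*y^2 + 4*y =-10*y^3 + y^2*(10*n - 40) + y*(10*n - 30)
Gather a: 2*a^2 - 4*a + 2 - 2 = 2*a^2 - 4*a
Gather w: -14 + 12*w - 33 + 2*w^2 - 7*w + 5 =2*w^2 + 5*w - 42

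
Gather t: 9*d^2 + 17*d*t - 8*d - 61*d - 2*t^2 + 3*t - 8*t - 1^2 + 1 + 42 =9*d^2 - 69*d - 2*t^2 + t*(17*d - 5) + 42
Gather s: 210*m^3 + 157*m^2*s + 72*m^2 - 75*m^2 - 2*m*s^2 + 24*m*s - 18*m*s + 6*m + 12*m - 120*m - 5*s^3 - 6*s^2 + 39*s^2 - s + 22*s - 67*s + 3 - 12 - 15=210*m^3 - 3*m^2 - 102*m - 5*s^3 + s^2*(33 - 2*m) + s*(157*m^2 + 6*m - 46) - 24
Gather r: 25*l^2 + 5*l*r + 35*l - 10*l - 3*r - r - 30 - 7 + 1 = 25*l^2 + 25*l + r*(5*l - 4) - 36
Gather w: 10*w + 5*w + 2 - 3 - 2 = 15*w - 3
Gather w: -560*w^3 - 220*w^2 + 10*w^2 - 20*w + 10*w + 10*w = -560*w^3 - 210*w^2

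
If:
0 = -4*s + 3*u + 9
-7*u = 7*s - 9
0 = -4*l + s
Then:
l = 45/98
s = 90/49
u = -27/49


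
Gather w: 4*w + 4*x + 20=4*w + 4*x + 20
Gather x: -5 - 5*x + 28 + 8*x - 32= 3*x - 9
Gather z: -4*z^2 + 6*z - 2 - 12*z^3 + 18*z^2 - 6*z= -12*z^3 + 14*z^2 - 2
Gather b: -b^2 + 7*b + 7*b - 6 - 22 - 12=-b^2 + 14*b - 40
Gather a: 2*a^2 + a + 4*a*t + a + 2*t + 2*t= 2*a^2 + a*(4*t + 2) + 4*t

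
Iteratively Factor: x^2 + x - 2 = (x - 1)*(x + 2)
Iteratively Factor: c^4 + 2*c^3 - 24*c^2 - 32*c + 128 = (c + 4)*(c^3 - 2*c^2 - 16*c + 32) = (c - 4)*(c + 4)*(c^2 + 2*c - 8) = (c - 4)*(c - 2)*(c + 4)*(c + 4)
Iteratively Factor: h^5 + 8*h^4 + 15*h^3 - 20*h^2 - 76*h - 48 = (h + 3)*(h^4 + 5*h^3 - 20*h - 16) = (h + 1)*(h + 3)*(h^3 + 4*h^2 - 4*h - 16) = (h - 2)*(h + 1)*(h + 3)*(h^2 + 6*h + 8) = (h - 2)*(h + 1)*(h + 2)*(h + 3)*(h + 4)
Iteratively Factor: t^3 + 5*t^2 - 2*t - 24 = (t + 4)*(t^2 + t - 6) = (t + 3)*(t + 4)*(t - 2)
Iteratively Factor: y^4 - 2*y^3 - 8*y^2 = (y)*(y^3 - 2*y^2 - 8*y) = y^2*(y^2 - 2*y - 8) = y^2*(y - 4)*(y + 2)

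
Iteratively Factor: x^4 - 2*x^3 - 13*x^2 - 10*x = (x - 5)*(x^3 + 3*x^2 + 2*x) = (x - 5)*(x + 2)*(x^2 + x) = x*(x - 5)*(x + 2)*(x + 1)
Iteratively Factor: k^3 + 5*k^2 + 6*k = (k + 2)*(k^2 + 3*k) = (k + 2)*(k + 3)*(k)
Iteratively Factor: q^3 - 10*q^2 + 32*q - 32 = (q - 2)*(q^2 - 8*q + 16) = (q - 4)*(q - 2)*(q - 4)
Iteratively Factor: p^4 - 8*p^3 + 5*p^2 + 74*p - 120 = (p - 2)*(p^3 - 6*p^2 - 7*p + 60) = (p - 4)*(p - 2)*(p^2 - 2*p - 15) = (p - 4)*(p - 2)*(p + 3)*(p - 5)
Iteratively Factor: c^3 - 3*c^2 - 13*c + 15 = (c + 3)*(c^2 - 6*c + 5) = (c - 5)*(c + 3)*(c - 1)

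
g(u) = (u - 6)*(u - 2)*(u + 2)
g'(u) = (u - 6)*(u - 2) + (u - 6)*(u + 2) + (u - 2)*(u + 2)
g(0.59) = 19.76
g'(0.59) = -10.04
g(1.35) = 10.13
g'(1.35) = -14.73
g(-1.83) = 5.10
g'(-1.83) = 28.01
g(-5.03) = -234.95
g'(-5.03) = 132.26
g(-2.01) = -0.32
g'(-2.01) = 32.24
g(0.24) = 22.71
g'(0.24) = -6.71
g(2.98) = -14.74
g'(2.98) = -13.12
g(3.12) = -16.52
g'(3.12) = -12.24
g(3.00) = -15.00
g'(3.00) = -13.00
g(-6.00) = -384.00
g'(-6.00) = 176.00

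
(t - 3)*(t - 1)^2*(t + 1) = t^4 - 4*t^3 + 2*t^2 + 4*t - 3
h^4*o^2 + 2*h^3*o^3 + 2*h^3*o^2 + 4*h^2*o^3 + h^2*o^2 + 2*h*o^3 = h*(h + 2*o)*(h*o + o)^2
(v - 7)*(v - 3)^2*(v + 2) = v^4 - 11*v^3 + 25*v^2 + 39*v - 126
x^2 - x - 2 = (x - 2)*(x + 1)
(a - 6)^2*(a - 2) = a^3 - 14*a^2 + 60*a - 72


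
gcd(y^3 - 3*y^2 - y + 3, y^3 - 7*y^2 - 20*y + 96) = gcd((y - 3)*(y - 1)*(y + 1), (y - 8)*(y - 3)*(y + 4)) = y - 3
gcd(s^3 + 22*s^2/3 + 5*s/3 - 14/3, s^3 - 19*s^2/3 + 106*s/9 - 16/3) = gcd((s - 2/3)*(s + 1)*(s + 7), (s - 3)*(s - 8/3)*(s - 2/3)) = s - 2/3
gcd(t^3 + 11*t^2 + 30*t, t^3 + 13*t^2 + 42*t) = t^2 + 6*t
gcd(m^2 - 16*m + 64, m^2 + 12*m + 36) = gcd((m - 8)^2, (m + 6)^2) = 1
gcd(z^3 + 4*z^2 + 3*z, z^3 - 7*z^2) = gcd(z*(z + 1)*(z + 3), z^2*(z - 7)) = z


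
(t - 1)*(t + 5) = t^2 + 4*t - 5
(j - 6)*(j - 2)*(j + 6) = j^3 - 2*j^2 - 36*j + 72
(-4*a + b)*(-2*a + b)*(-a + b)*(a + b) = -8*a^4 + 6*a^3*b + 7*a^2*b^2 - 6*a*b^3 + b^4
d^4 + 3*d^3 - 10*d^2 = d^2*(d - 2)*(d + 5)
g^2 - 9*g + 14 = (g - 7)*(g - 2)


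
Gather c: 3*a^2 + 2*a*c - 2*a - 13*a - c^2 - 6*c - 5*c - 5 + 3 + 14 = 3*a^2 - 15*a - c^2 + c*(2*a - 11) + 12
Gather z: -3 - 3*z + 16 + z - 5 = 8 - 2*z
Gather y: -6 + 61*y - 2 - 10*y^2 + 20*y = -10*y^2 + 81*y - 8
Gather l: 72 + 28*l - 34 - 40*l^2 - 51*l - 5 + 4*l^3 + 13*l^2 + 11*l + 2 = 4*l^3 - 27*l^2 - 12*l + 35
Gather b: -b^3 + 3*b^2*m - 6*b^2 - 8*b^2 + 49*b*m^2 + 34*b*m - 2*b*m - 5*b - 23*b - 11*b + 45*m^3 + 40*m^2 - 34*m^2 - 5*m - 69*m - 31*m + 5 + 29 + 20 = -b^3 + b^2*(3*m - 14) + b*(49*m^2 + 32*m - 39) + 45*m^3 + 6*m^2 - 105*m + 54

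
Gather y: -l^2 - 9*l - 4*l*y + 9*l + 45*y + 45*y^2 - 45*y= -l^2 - 4*l*y + 45*y^2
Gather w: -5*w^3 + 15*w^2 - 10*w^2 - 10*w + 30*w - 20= -5*w^3 + 5*w^2 + 20*w - 20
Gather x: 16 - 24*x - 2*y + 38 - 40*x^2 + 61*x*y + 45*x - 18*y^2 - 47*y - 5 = -40*x^2 + x*(61*y + 21) - 18*y^2 - 49*y + 49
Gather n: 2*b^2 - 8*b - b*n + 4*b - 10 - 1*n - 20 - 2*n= 2*b^2 - 4*b + n*(-b - 3) - 30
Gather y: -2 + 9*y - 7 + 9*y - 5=18*y - 14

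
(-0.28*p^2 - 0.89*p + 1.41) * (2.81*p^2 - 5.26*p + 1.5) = -0.7868*p^4 - 1.0281*p^3 + 8.2235*p^2 - 8.7516*p + 2.115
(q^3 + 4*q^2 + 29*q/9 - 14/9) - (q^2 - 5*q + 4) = q^3 + 3*q^2 + 74*q/9 - 50/9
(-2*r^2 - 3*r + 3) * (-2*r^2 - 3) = 4*r^4 + 6*r^3 + 9*r - 9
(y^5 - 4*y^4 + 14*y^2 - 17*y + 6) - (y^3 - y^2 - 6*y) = y^5 - 4*y^4 - y^3 + 15*y^2 - 11*y + 6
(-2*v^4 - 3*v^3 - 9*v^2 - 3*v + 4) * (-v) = 2*v^5 + 3*v^4 + 9*v^3 + 3*v^2 - 4*v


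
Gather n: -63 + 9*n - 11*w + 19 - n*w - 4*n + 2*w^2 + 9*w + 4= n*(5 - w) + 2*w^2 - 2*w - 40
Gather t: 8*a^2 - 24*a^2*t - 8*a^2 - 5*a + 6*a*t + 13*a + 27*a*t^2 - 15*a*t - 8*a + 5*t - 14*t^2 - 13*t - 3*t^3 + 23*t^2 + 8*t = -3*t^3 + t^2*(27*a + 9) + t*(-24*a^2 - 9*a)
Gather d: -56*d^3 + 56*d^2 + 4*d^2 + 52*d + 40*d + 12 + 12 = -56*d^3 + 60*d^2 + 92*d + 24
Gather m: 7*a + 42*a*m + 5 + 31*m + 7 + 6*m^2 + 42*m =7*a + 6*m^2 + m*(42*a + 73) + 12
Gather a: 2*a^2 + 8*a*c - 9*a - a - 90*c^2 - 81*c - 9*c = 2*a^2 + a*(8*c - 10) - 90*c^2 - 90*c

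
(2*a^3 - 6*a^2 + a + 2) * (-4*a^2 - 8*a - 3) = -8*a^5 + 8*a^4 + 38*a^3 + 2*a^2 - 19*a - 6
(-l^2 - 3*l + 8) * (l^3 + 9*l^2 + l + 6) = -l^5 - 12*l^4 - 20*l^3 + 63*l^2 - 10*l + 48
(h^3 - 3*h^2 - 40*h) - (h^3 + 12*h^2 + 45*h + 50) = -15*h^2 - 85*h - 50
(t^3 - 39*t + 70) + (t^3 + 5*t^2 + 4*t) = 2*t^3 + 5*t^2 - 35*t + 70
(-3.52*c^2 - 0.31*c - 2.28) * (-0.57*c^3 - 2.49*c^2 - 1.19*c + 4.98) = 2.0064*c^5 + 8.9415*c^4 + 6.2603*c^3 - 11.4835*c^2 + 1.1694*c - 11.3544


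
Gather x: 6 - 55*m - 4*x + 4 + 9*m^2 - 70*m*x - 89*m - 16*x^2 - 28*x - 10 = 9*m^2 - 144*m - 16*x^2 + x*(-70*m - 32)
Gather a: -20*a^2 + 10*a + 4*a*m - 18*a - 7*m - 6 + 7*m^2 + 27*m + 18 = -20*a^2 + a*(4*m - 8) + 7*m^2 + 20*m + 12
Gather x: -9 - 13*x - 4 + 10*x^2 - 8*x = 10*x^2 - 21*x - 13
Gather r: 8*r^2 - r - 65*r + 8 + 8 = 8*r^2 - 66*r + 16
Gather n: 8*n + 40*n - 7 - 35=48*n - 42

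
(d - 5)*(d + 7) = d^2 + 2*d - 35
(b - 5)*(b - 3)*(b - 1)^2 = b^4 - 10*b^3 + 32*b^2 - 38*b + 15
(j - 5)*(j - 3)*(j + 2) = j^3 - 6*j^2 - j + 30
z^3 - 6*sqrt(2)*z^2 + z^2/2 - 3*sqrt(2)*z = z*(z + 1/2)*(z - 6*sqrt(2))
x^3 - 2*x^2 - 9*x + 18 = (x - 3)*(x - 2)*(x + 3)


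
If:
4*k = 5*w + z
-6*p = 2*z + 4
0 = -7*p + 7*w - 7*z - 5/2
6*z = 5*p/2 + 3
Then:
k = -403/2296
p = -30/41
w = -103/574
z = 8/41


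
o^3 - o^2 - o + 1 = (o - 1)^2*(o + 1)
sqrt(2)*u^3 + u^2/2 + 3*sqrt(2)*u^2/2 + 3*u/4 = u*(u + 3/2)*(sqrt(2)*u + 1/2)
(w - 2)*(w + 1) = w^2 - w - 2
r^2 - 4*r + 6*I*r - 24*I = (r - 4)*(r + 6*I)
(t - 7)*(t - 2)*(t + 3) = t^3 - 6*t^2 - 13*t + 42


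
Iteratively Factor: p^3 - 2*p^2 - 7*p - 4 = (p + 1)*(p^2 - 3*p - 4) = (p + 1)^2*(p - 4)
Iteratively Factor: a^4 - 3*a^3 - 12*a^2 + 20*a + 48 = (a - 4)*(a^3 + a^2 - 8*a - 12) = (a - 4)*(a - 3)*(a^2 + 4*a + 4) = (a - 4)*(a - 3)*(a + 2)*(a + 2)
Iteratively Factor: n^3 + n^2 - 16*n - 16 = (n - 4)*(n^2 + 5*n + 4) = (n - 4)*(n + 4)*(n + 1)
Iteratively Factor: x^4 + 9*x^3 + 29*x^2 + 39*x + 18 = (x + 3)*(x^3 + 6*x^2 + 11*x + 6) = (x + 1)*(x + 3)*(x^2 + 5*x + 6) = (x + 1)*(x + 3)^2*(x + 2)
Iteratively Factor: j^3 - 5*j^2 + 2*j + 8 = (j - 2)*(j^2 - 3*j - 4) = (j - 2)*(j + 1)*(j - 4)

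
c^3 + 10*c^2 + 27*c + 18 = (c + 1)*(c + 3)*(c + 6)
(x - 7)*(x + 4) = x^2 - 3*x - 28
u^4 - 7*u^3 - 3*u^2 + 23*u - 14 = (u - 7)*(u - 1)^2*(u + 2)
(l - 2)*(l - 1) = l^2 - 3*l + 2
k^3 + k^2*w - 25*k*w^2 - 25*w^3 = (k - 5*w)*(k + w)*(k + 5*w)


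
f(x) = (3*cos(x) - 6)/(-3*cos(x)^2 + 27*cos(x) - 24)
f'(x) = (-6*sin(x)*cos(x) + 27*sin(x))*(3*cos(x) - 6)/(-3*cos(x)^2 + 27*cos(x) - 24)^2 - 3*sin(x)/(-3*cos(x)^2 + 27*cos(x) - 24) = (sin(x)^2 + 4*cos(x) - 11)*sin(x)/(cos(x)^2 - 9*cos(x) + 8)^2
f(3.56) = 0.17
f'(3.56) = 0.02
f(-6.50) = 6.22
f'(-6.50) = 56.07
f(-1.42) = 0.28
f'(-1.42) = 0.21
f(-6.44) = 11.76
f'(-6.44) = 148.19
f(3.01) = 0.17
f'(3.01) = -0.01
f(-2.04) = 0.20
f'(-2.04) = 0.07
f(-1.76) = 0.22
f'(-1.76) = 0.11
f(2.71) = 0.17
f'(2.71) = -0.02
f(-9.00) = 0.17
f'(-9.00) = 0.02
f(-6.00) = 3.71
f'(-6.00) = -25.17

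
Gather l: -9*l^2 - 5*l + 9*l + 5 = -9*l^2 + 4*l + 5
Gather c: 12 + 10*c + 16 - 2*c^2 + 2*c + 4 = -2*c^2 + 12*c + 32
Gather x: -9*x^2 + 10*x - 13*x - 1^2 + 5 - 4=-9*x^2 - 3*x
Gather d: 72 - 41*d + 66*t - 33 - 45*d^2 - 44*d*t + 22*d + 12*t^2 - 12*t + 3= -45*d^2 + d*(-44*t - 19) + 12*t^2 + 54*t + 42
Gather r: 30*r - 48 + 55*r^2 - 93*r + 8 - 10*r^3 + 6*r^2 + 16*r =-10*r^3 + 61*r^2 - 47*r - 40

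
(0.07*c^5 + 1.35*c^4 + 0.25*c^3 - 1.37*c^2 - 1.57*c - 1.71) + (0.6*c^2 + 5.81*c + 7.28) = 0.07*c^5 + 1.35*c^4 + 0.25*c^3 - 0.77*c^2 + 4.24*c + 5.57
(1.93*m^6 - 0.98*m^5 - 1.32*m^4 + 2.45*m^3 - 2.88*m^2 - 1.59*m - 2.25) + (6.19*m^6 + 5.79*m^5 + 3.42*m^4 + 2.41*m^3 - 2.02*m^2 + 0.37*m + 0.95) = 8.12*m^6 + 4.81*m^5 + 2.1*m^4 + 4.86*m^3 - 4.9*m^2 - 1.22*m - 1.3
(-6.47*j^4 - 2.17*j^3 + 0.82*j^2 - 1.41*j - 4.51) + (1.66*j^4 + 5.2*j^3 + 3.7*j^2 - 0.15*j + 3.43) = -4.81*j^4 + 3.03*j^3 + 4.52*j^2 - 1.56*j - 1.08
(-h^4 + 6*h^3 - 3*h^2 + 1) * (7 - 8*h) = 8*h^5 - 55*h^4 + 66*h^3 - 21*h^2 - 8*h + 7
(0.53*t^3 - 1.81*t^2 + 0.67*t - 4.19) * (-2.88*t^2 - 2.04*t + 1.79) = -1.5264*t^5 + 4.1316*t^4 + 2.7115*t^3 + 7.4605*t^2 + 9.7469*t - 7.5001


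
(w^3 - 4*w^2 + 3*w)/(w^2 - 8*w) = (w^2 - 4*w + 3)/(w - 8)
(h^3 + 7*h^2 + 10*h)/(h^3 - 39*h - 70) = h/(h - 7)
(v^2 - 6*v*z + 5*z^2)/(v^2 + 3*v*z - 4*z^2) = (v - 5*z)/(v + 4*z)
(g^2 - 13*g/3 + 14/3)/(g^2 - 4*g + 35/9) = 3*(g - 2)/(3*g - 5)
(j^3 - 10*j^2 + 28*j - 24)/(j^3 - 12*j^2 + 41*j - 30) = (j^2 - 4*j + 4)/(j^2 - 6*j + 5)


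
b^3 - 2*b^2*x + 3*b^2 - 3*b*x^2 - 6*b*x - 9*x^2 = (b + 3)*(b - 3*x)*(b + x)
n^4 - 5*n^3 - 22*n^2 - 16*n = n*(n - 8)*(n + 1)*(n + 2)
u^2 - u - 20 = (u - 5)*(u + 4)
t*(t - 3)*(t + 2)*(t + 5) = t^4 + 4*t^3 - 11*t^2 - 30*t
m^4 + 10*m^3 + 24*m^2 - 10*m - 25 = (m - 1)*(m + 1)*(m + 5)^2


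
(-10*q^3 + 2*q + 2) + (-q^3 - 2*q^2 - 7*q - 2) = -11*q^3 - 2*q^2 - 5*q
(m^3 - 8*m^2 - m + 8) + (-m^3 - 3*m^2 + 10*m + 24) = -11*m^2 + 9*m + 32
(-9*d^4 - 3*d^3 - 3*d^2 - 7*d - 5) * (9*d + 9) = -81*d^5 - 108*d^4 - 54*d^3 - 90*d^2 - 108*d - 45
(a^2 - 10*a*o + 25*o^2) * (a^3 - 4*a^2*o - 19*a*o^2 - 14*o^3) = a^5 - 14*a^4*o + 46*a^3*o^2 + 76*a^2*o^3 - 335*a*o^4 - 350*o^5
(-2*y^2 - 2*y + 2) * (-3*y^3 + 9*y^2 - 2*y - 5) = 6*y^5 - 12*y^4 - 20*y^3 + 32*y^2 + 6*y - 10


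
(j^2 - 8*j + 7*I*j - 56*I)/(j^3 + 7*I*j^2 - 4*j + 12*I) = (j^2 + j*(-8 + 7*I) - 56*I)/(j^3 + 7*I*j^2 - 4*j + 12*I)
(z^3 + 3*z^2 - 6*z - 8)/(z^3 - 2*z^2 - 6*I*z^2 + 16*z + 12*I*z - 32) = (z^2 + 5*z + 4)/(z^2 - 6*I*z + 16)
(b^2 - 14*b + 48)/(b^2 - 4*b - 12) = (b - 8)/(b + 2)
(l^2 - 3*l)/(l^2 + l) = (l - 3)/(l + 1)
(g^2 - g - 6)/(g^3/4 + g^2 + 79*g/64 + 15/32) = 64*(g - 3)/(16*g^2 + 32*g + 15)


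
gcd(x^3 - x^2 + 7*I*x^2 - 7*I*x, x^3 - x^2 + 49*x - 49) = x^2 + x*(-1 + 7*I) - 7*I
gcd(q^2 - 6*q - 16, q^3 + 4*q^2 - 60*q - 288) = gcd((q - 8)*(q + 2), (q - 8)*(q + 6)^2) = q - 8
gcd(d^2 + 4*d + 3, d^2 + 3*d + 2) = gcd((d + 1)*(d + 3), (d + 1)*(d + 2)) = d + 1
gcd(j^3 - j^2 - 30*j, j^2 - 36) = j - 6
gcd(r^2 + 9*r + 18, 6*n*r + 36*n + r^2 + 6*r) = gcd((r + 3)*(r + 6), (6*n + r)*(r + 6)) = r + 6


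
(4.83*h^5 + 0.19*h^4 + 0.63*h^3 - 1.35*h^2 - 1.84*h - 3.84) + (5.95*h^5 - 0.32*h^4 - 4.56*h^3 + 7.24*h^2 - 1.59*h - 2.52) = 10.78*h^5 - 0.13*h^4 - 3.93*h^3 + 5.89*h^2 - 3.43*h - 6.36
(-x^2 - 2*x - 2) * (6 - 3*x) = 3*x^3 - 6*x - 12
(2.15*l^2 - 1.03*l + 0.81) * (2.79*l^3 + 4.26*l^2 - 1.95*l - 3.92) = 5.9985*l^5 + 6.2853*l^4 - 6.3204*l^3 - 2.9689*l^2 + 2.4581*l - 3.1752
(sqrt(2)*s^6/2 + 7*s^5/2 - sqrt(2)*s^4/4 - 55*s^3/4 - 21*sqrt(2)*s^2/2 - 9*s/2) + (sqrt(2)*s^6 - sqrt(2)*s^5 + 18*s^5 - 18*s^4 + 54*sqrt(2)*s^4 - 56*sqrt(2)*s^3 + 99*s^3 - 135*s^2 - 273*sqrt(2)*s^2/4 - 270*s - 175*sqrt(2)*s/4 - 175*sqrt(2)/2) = 3*sqrt(2)*s^6/2 - sqrt(2)*s^5 + 43*s^5/2 - 18*s^4 + 215*sqrt(2)*s^4/4 - 56*sqrt(2)*s^3 + 341*s^3/4 - 135*s^2 - 315*sqrt(2)*s^2/4 - 549*s/2 - 175*sqrt(2)*s/4 - 175*sqrt(2)/2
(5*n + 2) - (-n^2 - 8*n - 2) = n^2 + 13*n + 4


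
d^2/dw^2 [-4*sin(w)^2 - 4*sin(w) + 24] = 4*sin(w) - 8*cos(2*w)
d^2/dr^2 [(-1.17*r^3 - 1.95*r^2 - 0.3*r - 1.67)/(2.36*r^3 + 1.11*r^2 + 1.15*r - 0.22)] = (-1.4210854715202e-14*r^7 - 15.591576*r^6 + 9.02699999999996*r^5 - 91.865832*r^4 - 81.96846*r^3 - 42.490122*r^2 - 18.772242*r - 5.573338)/(13.144256*r^9 + 18.546768*r^8 + 27.938388*r^7 + 15.766935*r^6 + 10.156173*r^5 + 0.00825900000000024*r^4 + 0.178567*r^3 - 0.711678*r^2 + 0.16698*r - 0.010648)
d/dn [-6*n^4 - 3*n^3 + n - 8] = -24*n^3 - 9*n^2 + 1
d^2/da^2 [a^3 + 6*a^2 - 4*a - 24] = 6*a + 12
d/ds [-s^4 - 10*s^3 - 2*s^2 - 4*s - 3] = -4*s^3 - 30*s^2 - 4*s - 4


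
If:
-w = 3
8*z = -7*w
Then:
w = -3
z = 21/8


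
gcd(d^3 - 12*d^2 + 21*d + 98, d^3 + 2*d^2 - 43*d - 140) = d - 7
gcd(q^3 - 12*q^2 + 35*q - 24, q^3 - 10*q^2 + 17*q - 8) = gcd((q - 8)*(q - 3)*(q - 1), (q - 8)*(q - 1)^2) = q^2 - 9*q + 8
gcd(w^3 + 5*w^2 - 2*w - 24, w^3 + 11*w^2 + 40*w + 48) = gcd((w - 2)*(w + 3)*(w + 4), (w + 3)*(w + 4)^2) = w^2 + 7*w + 12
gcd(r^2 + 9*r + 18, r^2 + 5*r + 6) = r + 3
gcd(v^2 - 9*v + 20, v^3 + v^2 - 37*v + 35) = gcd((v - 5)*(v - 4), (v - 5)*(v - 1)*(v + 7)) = v - 5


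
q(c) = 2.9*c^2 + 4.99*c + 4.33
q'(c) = 5.8*c + 4.99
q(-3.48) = 22.08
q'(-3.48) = -15.19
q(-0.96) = 2.21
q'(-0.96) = -0.58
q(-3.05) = 16.09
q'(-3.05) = -12.70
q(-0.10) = 3.86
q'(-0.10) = 4.41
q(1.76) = 22.10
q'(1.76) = 15.20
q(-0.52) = 2.52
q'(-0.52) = 1.97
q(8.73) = 268.91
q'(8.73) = 55.62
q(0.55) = 7.95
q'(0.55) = 8.18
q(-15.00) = 581.98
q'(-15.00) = -82.01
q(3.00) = 45.40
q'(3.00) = 22.39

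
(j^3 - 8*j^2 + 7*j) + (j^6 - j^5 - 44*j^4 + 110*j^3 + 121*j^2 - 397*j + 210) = j^6 - j^5 - 44*j^4 + 111*j^3 + 113*j^2 - 390*j + 210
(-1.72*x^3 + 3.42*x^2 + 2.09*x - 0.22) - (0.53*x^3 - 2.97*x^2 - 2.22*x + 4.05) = -2.25*x^3 + 6.39*x^2 + 4.31*x - 4.27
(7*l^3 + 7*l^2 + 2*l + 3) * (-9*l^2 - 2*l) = -63*l^5 - 77*l^4 - 32*l^3 - 31*l^2 - 6*l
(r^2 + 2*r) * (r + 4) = r^3 + 6*r^2 + 8*r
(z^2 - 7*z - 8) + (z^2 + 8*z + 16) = 2*z^2 + z + 8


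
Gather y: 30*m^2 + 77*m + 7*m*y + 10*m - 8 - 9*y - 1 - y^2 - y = 30*m^2 + 87*m - y^2 + y*(7*m - 10) - 9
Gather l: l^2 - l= l^2 - l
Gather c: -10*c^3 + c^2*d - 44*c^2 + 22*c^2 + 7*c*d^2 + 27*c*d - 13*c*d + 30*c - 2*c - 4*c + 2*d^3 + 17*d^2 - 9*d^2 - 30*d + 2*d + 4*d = -10*c^3 + c^2*(d - 22) + c*(7*d^2 + 14*d + 24) + 2*d^3 + 8*d^2 - 24*d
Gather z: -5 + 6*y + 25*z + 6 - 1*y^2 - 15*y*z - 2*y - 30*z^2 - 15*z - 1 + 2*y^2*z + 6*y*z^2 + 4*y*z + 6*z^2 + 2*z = -y^2 + 4*y + z^2*(6*y - 24) + z*(2*y^2 - 11*y + 12)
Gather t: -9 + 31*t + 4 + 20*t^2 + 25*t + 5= 20*t^2 + 56*t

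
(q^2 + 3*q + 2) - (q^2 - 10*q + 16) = 13*q - 14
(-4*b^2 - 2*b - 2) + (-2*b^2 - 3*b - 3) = -6*b^2 - 5*b - 5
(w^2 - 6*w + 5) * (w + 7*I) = w^3 - 6*w^2 + 7*I*w^2 + 5*w - 42*I*w + 35*I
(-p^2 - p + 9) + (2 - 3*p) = -p^2 - 4*p + 11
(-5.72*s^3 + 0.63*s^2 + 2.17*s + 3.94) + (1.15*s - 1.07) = -5.72*s^3 + 0.63*s^2 + 3.32*s + 2.87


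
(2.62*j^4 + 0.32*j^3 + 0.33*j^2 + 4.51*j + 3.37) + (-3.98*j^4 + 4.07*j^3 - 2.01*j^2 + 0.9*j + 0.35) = -1.36*j^4 + 4.39*j^3 - 1.68*j^2 + 5.41*j + 3.72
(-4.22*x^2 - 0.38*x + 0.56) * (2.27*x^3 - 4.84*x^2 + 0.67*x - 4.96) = -9.5794*x^5 + 19.5622*x^4 + 0.283*x^3 + 17.9662*x^2 + 2.26*x - 2.7776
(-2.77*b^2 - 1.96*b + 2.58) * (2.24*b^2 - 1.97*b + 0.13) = -6.2048*b^4 + 1.0665*b^3 + 9.2803*b^2 - 5.3374*b + 0.3354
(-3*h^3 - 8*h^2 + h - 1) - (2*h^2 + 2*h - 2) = -3*h^3 - 10*h^2 - h + 1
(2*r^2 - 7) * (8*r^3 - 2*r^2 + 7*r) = 16*r^5 - 4*r^4 - 42*r^3 + 14*r^2 - 49*r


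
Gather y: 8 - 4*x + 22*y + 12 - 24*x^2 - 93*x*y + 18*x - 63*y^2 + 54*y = -24*x^2 + 14*x - 63*y^2 + y*(76 - 93*x) + 20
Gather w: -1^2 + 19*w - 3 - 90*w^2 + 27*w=-90*w^2 + 46*w - 4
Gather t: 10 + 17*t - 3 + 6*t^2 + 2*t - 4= 6*t^2 + 19*t + 3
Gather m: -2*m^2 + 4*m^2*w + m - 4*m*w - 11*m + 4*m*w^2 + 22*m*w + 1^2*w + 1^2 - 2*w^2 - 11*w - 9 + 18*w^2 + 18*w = m^2*(4*w - 2) + m*(4*w^2 + 18*w - 10) + 16*w^2 + 8*w - 8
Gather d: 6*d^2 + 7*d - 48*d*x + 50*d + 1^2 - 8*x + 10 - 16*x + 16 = 6*d^2 + d*(57 - 48*x) - 24*x + 27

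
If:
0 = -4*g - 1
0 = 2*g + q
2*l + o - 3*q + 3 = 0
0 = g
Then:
No Solution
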